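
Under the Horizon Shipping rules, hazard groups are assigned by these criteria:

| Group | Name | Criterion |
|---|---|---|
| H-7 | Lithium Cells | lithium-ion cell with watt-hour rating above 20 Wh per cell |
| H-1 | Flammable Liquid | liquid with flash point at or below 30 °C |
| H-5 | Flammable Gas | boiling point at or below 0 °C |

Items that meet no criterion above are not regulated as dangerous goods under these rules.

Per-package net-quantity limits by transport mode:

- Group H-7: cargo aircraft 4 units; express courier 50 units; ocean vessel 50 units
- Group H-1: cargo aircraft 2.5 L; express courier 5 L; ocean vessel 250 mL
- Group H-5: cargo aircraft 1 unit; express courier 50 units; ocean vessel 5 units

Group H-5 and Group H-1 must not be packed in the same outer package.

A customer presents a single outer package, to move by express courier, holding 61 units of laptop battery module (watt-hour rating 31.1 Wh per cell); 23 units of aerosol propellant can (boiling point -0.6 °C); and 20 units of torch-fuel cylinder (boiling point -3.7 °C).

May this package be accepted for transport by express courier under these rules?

No

With watt-hour rating 31.1 Wh per cell (> 20 Wh per cell), the laptop battery module falls in Group H-7.
With boiling point -0.6 °C (≤ 0 °C), the aerosol propellant can falls in Group H-5.
The torch-fuel cylinder has boiling point -3.7 °C, which is ≤ 0 °C, so it is Group H-5 (Flammable Gas).
Group H-5 net quantity: 23 units + 20 units = 43 units.
43 units is within the express courier limit of 50 units for Group H-5.
Group H-7 quantity: 61 units.
That exceeds the Group H-7 express courier limit of 50 units.
The segregation rule (Group H-5 with Group H-1) does not apply to Group H-5 with Group H-7.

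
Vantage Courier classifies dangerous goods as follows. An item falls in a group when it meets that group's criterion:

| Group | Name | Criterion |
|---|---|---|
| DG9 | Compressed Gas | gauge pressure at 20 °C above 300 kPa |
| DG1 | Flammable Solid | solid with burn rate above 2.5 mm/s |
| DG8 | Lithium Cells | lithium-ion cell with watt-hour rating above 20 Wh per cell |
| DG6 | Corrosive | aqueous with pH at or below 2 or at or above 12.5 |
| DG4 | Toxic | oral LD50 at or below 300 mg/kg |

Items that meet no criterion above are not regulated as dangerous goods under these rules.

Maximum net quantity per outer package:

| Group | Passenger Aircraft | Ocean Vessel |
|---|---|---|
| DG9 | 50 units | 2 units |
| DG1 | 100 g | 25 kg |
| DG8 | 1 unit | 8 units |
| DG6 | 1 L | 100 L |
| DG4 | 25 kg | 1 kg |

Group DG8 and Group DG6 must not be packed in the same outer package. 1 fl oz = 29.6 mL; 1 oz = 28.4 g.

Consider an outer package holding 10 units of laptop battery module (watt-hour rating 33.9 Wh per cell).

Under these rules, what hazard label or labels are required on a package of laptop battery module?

Group DG8

With watt-hour rating 33.9 Wh per cell (> 20 Wh per cell), the laptop battery module falls in Group DG8.
Only the Group DG8 label is required.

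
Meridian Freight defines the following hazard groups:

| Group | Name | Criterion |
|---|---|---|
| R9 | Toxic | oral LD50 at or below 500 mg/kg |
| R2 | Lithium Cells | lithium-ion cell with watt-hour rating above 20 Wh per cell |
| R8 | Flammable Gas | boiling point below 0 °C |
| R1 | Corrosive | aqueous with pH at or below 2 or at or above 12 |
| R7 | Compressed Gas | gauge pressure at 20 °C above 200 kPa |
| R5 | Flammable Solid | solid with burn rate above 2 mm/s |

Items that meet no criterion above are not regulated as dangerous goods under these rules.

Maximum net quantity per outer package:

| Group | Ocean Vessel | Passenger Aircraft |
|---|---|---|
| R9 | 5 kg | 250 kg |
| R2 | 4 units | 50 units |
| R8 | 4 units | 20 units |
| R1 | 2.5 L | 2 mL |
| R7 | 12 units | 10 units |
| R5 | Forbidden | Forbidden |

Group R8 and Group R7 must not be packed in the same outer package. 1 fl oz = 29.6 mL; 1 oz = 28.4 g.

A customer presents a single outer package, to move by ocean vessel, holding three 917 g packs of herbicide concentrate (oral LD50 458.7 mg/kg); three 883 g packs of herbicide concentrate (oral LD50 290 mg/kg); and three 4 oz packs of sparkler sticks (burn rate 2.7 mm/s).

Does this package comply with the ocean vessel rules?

No

With oral LD50 458.7 mg/kg (≤ 500 mg/kg), the herbicide concentrate falls in Group R9.
Herbicide concentrate: oral LD50 290 mg/kg ≤ 500 mg/kg → Group R9 (Toxic).
With burn rate 2.7 mm/s (> 2 mm/s), the sparkler sticks fall in Group R5.
Group R9 net quantity: (three 917 g packs = 2.751 kg) + (three 883 g packs = 2.649 kg) = 5.4 kg.
That exceeds the Group R9 ocean vessel limit of 5 kg.
Group R5 quantity: three 4 oz packs = 340.8 g.
By ocean vessel, Group R5 is Forbidden regardless of quantity.
The segregation rule (Group R8 with Group R7) does not apply to Group R9 with Group R5.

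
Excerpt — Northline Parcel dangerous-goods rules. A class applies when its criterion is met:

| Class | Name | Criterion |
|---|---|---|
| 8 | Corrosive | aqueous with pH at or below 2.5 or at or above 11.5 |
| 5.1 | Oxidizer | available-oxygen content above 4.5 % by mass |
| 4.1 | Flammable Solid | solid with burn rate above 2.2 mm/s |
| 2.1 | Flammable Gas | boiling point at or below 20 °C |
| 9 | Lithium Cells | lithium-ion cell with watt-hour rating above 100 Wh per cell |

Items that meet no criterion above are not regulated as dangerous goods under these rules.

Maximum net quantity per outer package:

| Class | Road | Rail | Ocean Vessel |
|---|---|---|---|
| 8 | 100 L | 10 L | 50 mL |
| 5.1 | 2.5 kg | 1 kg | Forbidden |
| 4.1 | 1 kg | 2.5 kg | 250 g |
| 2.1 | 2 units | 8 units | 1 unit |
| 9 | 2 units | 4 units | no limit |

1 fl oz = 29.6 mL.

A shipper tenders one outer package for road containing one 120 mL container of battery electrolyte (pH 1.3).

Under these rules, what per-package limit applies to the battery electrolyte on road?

100 L

With pH 1.3 (≤ 2.5), the battery electrolyte falls in Class 8.
The road limit for Class 8 is 100 L.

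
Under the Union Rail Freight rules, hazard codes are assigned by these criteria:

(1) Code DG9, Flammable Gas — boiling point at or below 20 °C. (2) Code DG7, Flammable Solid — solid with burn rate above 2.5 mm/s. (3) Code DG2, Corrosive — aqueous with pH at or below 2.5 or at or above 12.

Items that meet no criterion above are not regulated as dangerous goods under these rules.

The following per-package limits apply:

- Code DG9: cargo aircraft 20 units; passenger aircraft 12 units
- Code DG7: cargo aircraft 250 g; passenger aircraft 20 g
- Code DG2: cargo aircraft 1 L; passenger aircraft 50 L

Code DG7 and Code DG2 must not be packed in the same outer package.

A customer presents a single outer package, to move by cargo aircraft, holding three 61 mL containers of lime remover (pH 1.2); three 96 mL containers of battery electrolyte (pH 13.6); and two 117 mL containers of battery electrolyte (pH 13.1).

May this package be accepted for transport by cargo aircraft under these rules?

Lime remover: pH 1.2 ≤ 2.5 → Code DG2 (Corrosive).
pH 13.6 meets the Code DG2 criterion (Corrosive), so the battery electrolyte is Code DG2.
With pH 13.1 (≥ 12), the battery electrolyte falls in Code DG2.
Code DG2 net quantity: (three 61 mL containers = 183 mL) + (three 96 mL containers = 288 mL) + (two 117 mL containers = 234 mL) = 705 mL.
That is within the Code DG2 cargo aircraft limit of 1 L.

Yes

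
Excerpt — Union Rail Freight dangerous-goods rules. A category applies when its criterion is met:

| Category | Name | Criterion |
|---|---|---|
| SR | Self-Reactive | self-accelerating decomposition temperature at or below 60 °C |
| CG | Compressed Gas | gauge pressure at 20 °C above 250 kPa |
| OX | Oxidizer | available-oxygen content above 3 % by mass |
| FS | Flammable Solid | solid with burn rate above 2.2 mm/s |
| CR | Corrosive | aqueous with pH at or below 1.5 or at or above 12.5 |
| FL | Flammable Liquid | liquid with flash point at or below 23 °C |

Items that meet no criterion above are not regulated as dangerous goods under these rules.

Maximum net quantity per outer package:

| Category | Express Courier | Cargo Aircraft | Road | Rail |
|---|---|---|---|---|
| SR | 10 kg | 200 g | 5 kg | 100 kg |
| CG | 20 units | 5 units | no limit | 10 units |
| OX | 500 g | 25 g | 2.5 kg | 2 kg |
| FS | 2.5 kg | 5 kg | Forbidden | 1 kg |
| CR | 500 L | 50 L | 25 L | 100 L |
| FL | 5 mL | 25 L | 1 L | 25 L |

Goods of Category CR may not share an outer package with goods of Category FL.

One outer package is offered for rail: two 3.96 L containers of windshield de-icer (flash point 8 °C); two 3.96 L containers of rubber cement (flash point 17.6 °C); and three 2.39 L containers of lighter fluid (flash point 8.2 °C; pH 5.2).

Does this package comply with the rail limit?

Yes

The windshield de-icer has flash point 8 °C, which is ≤ 23 °C, so it is Category FL (Flammable Liquid).
The rubber cement has flash point 17.6 °C, which is ≤ 23 °C, so it is Category FL (Flammable Liquid).
The lighter fluid has flash point 8.2 °C, which is ≤ 23 °C, so it is Category FL (Flammable Liquid).
Total Category FL: (two 3.96 L containers = 7.92 L) + (two 3.96 L containers = 7.92 L) + (three 2.39 L containers = 7.17 L) = 23.01 L.
23.01 L ≤ 25 L (rail limit, Category FL) — within limit.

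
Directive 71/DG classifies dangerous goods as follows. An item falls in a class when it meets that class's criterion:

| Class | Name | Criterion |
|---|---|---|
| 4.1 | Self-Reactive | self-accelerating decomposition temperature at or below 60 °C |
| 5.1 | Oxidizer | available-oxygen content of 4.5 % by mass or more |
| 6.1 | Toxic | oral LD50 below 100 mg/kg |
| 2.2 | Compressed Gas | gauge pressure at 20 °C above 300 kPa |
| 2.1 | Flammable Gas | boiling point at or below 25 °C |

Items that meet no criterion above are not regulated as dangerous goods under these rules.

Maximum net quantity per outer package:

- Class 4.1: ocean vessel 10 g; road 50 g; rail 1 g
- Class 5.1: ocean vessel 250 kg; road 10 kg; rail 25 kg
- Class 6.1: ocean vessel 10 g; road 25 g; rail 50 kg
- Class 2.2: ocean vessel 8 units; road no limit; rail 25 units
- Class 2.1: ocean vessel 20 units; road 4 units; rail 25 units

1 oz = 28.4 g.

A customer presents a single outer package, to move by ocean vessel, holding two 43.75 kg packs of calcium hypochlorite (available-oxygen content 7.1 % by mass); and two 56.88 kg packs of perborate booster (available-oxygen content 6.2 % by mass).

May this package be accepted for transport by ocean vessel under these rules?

Yes

With available-oxygen content 7.1 % by mass (≥ 4.5 % by mass), the calcium hypochlorite falls in Class 5.1.
Available-oxygen content 6.2 % by mass meets the Class 5.1 criterion (Oxidizer), so the perborate booster is Class 5.1.
Class 5.1 net quantity: (two 43.75 kg packs = 87.5 kg) + (two 56.88 kg packs = 113.76 kg) = 201.26 kg.
201.26 kg ≤ 250 kg (ocean vessel limit, Class 5.1) — within limit.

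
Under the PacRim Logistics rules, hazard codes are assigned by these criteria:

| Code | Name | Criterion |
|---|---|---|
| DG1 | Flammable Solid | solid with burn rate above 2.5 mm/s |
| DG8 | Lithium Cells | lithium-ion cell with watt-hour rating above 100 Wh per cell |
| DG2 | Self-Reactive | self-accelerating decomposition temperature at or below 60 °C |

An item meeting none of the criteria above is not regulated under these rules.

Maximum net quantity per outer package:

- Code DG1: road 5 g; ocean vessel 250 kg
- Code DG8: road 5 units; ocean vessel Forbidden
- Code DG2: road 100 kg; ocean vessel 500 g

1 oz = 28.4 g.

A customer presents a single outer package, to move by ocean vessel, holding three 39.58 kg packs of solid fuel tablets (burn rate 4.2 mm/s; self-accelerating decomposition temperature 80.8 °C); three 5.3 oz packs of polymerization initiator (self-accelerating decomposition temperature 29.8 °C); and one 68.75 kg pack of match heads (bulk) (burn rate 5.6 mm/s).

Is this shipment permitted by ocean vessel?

Solid fuel tablets: burn rate 4.2 mm/s > 2.5 mm/s → Code DG1 (Flammable Solid).
Polymerization initiator: self-accelerating decomposition temperature 29.8 °C ≤ 60 °C → Code DG2 (Self-Reactive).
Burn rate 5.6 mm/s meets the Code DG1 criterion (Flammable Solid), so the match heads (bulk) are Code DG1.
Total Code DG1: (three 39.58 kg packs = 118.74 kg) + 68.75 kg = 187.49 kg.
That is within the Code DG1 ocean vessel limit of 250 kg.
Code DG2 quantity: three 5.3 oz packs = 451.56 g.
451.56 g ≤ 500 g (ocean vessel limit, Code DG2) — within limit.
Every hazard code is within its ocean vessel limit and no segregation rule is violated.

Yes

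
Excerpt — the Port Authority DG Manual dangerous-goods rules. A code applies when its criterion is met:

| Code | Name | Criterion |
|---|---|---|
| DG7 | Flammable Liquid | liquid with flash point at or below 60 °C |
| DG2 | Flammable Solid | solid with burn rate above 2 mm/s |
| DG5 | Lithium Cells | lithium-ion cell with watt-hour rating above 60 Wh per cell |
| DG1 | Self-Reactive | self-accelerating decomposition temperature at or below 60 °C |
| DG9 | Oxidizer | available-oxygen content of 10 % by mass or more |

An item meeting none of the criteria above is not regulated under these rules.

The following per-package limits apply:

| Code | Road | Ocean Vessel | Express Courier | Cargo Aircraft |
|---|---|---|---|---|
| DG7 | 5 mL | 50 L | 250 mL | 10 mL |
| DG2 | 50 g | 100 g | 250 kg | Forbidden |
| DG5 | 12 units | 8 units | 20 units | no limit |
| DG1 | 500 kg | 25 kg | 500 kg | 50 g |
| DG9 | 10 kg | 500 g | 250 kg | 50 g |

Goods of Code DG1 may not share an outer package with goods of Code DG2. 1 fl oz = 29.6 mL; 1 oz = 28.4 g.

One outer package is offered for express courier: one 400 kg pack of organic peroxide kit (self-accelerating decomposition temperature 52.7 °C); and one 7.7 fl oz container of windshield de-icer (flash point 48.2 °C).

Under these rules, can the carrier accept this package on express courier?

Yes

Organic peroxide kit: self-accelerating decomposition temperature 52.7 °C ≤ 60 °C → Code DG1 (Self-Reactive).
Flash point 48.2 °C meets the Code DG7 criterion (Flammable Liquid), so the windshield de-icer is Code DG7.
Code DG1 quantity: 400 kg.
400 kg ≤ 500 kg (express courier limit, Code DG1) — within limit.
Code DG7 quantity: one 7.7 fl oz container = 227.92 mL.
227.92 mL is within the express courier limit of 250 mL for Code DG7.
The segregation rule (Code DG1 with Code DG2) does not apply to Code DG1 with Code DG7.
Every hazard code is within its express courier limit and no segregation rule is violated.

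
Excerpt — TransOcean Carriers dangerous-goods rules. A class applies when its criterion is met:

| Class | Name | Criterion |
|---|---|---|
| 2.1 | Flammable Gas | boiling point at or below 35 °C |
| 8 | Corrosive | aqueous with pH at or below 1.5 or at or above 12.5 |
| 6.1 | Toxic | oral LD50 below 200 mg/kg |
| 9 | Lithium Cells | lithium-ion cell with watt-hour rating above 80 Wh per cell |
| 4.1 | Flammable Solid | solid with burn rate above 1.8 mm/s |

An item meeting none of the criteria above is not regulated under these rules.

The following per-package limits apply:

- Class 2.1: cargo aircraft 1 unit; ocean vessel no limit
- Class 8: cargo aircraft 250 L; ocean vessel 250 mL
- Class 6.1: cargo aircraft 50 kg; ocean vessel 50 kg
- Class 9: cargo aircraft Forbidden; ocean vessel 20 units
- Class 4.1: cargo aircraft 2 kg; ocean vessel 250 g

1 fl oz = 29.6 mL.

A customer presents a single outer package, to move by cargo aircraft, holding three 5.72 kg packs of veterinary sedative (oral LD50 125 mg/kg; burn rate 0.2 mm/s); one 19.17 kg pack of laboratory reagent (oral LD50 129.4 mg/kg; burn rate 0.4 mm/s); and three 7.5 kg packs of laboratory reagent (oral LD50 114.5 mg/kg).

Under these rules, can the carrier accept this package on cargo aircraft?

Veterinary sedative: oral LD50 125 mg/kg < 200 mg/kg → Class 6.1 (Toxic).
The laboratory reagent has oral LD50 129.4 mg/kg, which is < 200 mg/kg, so it is Class 6.1 (Toxic).
With oral LD50 114.5 mg/kg (< 200 mg/kg), the laboratory reagent falls in Class 6.1.
Class 6.1 net quantity: (three 5.72 kg packs = 17.16 kg) + 19.17 kg + (three 7.5 kg packs = 22.5 kg) = 58.83 kg.
58.83 kg exceeds the cargo aircraft limit of 50 kg for Class 6.1.

No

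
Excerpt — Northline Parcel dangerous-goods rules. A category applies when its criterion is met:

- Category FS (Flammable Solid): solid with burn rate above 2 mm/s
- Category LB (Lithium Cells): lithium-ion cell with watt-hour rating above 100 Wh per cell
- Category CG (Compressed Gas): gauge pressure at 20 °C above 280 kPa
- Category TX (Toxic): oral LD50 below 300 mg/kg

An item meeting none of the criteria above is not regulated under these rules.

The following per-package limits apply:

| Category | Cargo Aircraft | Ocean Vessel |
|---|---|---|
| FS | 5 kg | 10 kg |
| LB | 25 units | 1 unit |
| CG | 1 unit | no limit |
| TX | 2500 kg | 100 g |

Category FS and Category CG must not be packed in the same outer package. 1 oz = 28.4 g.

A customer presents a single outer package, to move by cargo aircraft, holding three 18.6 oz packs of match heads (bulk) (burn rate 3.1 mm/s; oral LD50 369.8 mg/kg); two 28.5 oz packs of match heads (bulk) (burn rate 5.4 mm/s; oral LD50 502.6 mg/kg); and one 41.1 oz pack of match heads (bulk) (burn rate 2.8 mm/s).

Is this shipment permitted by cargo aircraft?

Match heads (bulk): burn rate 3.1 mm/s > 2 mm/s → Category FS (Flammable Solid).
Match heads (bulk): burn rate 5.4 mm/s > 2 mm/s → Category FS (Flammable Solid).
With burn rate 2.8 mm/s (> 2 mm/s), the match heads (bulk) fall in Category FS.
Total Category FS: (three 18.6 oz packs = 1584.72 g) + (two 28.5 oz packs = 1618.8 g) + (one 41.1 oz pack = 1167.24 g) = 4370.76 g.
4370.76 g is within the cargo aircraft limit of 5 kg for Category FS.

Yes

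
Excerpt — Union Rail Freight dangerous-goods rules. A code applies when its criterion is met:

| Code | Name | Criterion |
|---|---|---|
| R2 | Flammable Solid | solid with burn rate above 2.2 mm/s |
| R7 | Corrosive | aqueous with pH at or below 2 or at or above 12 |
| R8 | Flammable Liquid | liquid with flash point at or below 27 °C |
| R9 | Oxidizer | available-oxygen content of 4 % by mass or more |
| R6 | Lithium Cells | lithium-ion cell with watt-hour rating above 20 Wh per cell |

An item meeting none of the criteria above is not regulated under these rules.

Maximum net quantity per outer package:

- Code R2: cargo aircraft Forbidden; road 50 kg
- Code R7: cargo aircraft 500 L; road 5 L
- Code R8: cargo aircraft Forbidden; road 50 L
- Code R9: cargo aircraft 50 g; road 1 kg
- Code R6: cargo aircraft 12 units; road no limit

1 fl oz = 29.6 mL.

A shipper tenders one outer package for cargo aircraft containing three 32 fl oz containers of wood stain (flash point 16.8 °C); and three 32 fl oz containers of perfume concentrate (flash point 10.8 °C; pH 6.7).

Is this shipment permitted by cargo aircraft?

Wood stain: flash point 16.8 °C ≤ 27 °C → Code R8 (Flammable Liquid).
The perfume concentrate has flash point 10.8 °C, which is ≤ 27 °C, so it is Code R8 (Flammable Liquid).
Total Code R8: (three 32 fl oz containers = 2841.6 mL) + (three 32 fl oz containers = 2841.6 mL) = 5683.2 mL.
By cargo aircraft, Code R8 is Forbidden regardless of quantity.

No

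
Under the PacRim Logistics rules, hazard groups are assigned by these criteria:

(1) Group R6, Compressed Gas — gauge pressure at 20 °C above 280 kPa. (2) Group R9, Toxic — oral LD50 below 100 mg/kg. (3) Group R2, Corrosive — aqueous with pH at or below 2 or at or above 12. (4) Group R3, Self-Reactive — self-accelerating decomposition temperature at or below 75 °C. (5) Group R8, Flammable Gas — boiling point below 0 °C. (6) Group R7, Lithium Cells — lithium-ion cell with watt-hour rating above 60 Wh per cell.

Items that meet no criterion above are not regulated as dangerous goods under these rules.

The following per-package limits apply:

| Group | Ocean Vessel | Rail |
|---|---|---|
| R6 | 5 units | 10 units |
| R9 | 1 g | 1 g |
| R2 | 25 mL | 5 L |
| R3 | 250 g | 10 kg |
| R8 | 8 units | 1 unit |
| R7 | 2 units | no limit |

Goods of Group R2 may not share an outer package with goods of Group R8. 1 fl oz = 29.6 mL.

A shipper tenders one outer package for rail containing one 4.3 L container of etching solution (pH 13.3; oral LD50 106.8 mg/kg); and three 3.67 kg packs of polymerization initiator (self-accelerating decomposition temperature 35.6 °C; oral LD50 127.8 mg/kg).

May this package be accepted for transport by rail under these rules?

No

Etching solution: pH 13.3 ≥ 12 → Group R2 (Corrosive).
Polymerization initiator: self-accelerating decomposition temperature 35.6 °C ≤ 75 °C → Group R3 (Self-Reactive).
Group R2 quantity: 4.3 L.
4.3 L is within the rail limit of 5 L for Group R2.
Group R3 quantity: three 3.67 kg packs = 11.01 kg.
11.01 kg > 10 kg (rail limit, Group R3) — over the limit.
The segregation rule (Group R2 with Group R8) does not apply to Group R2 with Group R3.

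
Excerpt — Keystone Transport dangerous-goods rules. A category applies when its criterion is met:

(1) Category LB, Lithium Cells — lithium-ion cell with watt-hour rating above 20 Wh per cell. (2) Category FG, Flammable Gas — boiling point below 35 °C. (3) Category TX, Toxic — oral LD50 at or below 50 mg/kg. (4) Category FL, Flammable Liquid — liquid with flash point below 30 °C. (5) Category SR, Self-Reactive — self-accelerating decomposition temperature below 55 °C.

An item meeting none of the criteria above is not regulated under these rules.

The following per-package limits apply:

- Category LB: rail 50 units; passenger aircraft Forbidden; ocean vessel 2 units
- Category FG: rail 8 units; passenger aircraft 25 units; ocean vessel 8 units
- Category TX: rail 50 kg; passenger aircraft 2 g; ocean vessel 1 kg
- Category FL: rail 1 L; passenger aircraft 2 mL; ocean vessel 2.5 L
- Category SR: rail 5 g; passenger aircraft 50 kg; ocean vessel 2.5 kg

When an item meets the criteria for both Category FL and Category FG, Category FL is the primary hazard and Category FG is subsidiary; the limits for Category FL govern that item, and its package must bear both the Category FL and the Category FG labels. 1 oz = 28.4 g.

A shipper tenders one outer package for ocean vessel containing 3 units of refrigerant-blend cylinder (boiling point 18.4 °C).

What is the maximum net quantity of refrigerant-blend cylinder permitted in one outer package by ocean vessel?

8 units

With boiling point 18.4 °C (< 35 °C), the refrigerant-blend cylinder falls in Category FG.
The ocean vessel limit for Category FG is 8 units.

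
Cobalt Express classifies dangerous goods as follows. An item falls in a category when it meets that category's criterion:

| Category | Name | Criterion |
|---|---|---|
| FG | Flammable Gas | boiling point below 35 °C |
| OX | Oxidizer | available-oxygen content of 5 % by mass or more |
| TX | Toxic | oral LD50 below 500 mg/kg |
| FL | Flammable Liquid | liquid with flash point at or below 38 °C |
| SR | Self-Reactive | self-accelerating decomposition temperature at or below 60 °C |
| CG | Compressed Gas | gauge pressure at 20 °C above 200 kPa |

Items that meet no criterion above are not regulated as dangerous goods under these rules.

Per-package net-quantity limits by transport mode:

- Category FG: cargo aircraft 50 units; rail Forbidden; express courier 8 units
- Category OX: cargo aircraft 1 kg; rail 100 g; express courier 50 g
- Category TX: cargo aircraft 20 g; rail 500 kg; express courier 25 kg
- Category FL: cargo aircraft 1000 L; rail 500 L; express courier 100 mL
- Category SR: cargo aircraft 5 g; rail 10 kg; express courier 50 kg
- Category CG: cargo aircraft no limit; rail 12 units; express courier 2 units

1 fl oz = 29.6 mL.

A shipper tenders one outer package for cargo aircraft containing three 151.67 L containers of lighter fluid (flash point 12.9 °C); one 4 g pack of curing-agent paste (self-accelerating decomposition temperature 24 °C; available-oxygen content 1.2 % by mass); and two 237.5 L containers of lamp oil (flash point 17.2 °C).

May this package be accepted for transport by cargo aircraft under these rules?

Flash point 12.9 °C meets the Category FL criterion (Flammable Liquid), so the lighter fluid is Category FL.
Curing-agent paste: self-accelerating decomposition temperature 24 °C ≤ 60 °C → Category SR (Self-Reactive).
With flash point 17.2 °C (≤ 38 °C), the lamp oil falls in Category FL.
Category FL net quantity: (three 151.67 L containers = 455.01 L) + (two 237.5 L containers = 475 L) = 930.01 L.
930.01 L ≤ 1000 L (cargo aircraft limit, Category FL) — within limit.
Category SR quantity: 4 g.
4 g ≤ 5 g (cargo aircraft limit, Category SR) — within limit.
Every hazard category is within its cargo aircraft limit and no segregation rule is violated.

Yes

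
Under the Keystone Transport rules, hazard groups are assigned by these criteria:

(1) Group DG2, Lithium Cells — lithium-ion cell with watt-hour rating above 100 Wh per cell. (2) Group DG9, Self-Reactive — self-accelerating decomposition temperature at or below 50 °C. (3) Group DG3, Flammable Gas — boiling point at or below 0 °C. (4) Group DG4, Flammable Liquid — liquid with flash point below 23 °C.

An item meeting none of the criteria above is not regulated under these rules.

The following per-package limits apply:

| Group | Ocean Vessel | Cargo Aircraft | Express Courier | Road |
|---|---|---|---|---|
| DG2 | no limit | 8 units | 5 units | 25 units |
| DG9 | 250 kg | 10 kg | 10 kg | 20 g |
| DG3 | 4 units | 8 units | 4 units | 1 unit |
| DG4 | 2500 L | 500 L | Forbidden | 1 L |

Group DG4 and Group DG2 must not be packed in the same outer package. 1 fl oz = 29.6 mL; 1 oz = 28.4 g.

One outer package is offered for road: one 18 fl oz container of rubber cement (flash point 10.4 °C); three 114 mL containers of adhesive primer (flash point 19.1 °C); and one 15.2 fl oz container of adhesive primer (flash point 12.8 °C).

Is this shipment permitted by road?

With flash point 10.4 °C (< 23 °C), the rubber cement falls in Group DG4.
Flash point 19.1 °C meets the Group DG4 criterion (Flammable Liquid), so the adhesive primer is Group DG4.
The adhesive primer has flash point 12.8 °C, which is < 23 °C, so it is Group DG4 (Flammable Liquid).
Total Group DG4: (one 18 fl oz container = 532.8 mL) + (three 114 mL containers = 342 mL) + (one 15.2 fl oz container = 449.92 mL) = 1324.72 mL.
1324.72 mL > 1 L (road limit, Group DG4) — over the limit.

No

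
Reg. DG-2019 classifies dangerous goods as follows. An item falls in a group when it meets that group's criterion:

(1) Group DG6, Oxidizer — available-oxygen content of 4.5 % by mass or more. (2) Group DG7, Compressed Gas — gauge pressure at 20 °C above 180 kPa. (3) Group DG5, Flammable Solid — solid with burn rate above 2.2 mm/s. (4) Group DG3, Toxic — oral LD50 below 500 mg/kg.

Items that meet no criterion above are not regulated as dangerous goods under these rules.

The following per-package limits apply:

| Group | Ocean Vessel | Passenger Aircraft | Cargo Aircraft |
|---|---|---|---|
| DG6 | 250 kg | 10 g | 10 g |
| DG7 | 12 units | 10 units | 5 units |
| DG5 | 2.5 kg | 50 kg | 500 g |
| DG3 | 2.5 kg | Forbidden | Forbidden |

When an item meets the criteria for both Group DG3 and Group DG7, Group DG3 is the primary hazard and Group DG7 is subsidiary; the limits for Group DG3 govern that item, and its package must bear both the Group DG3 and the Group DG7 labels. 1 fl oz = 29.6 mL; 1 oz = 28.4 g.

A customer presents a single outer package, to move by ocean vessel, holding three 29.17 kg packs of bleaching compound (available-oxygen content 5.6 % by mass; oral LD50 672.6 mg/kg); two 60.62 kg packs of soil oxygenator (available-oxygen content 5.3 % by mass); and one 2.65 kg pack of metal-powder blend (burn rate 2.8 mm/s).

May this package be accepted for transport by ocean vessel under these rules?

No

Bleaching compound: available-oxygen content 5.6 % by mass ≥ 4.5 % by mass → Group DG6 (Oxidizer).
Available-oxygen content 5.3 % by mass meets the Group DG6 criterion (Oxidizer), so the soil oxygenator is Group DG6.
With burn rate 2.8 mm/s (> 2.2 mm/s), the metal-powder blend falls in Group DG5.
Group DG5 quantity: 2.65 kg.
2.65 kg > 2.5 kg (ocean vessel limit, Group DG5) — over the limit.
Group DG6 net quantity: (three 29.17 kg packs = 87.51 kg) + (two 60.62 kg packs = 121.24 kg) = 208.75 kg.
208.75 kg ≤ 250 kg (ocean vessel limit, Group DG6) — within limit.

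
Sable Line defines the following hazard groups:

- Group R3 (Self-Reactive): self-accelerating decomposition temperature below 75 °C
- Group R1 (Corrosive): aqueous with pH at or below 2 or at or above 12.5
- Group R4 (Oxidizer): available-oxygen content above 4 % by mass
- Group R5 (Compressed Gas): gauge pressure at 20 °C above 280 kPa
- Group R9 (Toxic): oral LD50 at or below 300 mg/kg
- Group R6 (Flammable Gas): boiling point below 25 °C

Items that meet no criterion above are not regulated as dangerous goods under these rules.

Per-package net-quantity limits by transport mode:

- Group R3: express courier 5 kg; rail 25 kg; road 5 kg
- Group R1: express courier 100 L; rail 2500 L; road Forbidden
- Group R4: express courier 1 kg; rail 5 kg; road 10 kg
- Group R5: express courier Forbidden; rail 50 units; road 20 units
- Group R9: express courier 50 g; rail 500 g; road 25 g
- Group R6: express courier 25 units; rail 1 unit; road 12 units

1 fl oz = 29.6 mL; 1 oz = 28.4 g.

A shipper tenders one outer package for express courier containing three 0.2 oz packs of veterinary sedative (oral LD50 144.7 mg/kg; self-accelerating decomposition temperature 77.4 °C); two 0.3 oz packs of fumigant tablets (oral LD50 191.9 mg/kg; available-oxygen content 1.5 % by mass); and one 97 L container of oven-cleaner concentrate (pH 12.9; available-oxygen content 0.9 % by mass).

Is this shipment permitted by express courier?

Yes

Veterinary sedative: oral LD50 144.7 mg/kg ≤ 300 mg/kg → Group R9 (Toxic).
Oral LD50 191.9 mg/kg meets the Group R9 criterion (Toxic), so the fumigant tablets are Group R9.
The oven-cleaner concentrate has pH 12.9, which is ≥ 12.5, so it is Group R1 (Corrosive).
Total Group R9: (three 0.2 oz packs = 17.04 g) + (two 0.3 oz packs = 17.04 g) = 34.08 g.
That is within the Group R9 express courier limit of 50 g.
Group R1 quantity: 97 L.
That is within the Group R1 express courier limit of 100 L.
Every hazard group is within its express courier limit and no segregation rule is violated.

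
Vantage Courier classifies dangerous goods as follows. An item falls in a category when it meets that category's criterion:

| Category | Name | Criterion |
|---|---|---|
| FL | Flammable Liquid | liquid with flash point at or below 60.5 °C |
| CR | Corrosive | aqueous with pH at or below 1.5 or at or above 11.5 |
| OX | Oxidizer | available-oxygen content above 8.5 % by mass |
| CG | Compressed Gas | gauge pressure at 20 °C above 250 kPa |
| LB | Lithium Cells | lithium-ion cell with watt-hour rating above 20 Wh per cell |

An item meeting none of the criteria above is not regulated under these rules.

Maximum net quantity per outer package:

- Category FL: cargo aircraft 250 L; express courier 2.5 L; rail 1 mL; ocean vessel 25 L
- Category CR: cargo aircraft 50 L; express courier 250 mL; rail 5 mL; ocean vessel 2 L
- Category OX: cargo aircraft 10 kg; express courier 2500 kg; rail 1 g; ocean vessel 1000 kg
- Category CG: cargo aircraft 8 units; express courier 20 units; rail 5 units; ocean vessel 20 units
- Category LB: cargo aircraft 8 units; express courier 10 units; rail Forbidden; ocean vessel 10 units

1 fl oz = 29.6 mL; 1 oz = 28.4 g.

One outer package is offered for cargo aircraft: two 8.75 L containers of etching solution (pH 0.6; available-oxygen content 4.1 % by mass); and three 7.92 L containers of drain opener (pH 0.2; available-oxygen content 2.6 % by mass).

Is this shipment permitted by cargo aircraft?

pH 0.6 meets the Category CR criterion (Corrosive), so the etching solution is Category CR.
Drain opener: pH 0.2 ≤ 1.5 → Category CR (Corrosive).
Total Category CR: (two 8.75 L containers = 17.5 L) + (three 7.92 L containers = 23.76 L) = 41.26 L.
41.26 L ≤ 50 L (cargo aircraft limit, Category CR) — within limit.

Yes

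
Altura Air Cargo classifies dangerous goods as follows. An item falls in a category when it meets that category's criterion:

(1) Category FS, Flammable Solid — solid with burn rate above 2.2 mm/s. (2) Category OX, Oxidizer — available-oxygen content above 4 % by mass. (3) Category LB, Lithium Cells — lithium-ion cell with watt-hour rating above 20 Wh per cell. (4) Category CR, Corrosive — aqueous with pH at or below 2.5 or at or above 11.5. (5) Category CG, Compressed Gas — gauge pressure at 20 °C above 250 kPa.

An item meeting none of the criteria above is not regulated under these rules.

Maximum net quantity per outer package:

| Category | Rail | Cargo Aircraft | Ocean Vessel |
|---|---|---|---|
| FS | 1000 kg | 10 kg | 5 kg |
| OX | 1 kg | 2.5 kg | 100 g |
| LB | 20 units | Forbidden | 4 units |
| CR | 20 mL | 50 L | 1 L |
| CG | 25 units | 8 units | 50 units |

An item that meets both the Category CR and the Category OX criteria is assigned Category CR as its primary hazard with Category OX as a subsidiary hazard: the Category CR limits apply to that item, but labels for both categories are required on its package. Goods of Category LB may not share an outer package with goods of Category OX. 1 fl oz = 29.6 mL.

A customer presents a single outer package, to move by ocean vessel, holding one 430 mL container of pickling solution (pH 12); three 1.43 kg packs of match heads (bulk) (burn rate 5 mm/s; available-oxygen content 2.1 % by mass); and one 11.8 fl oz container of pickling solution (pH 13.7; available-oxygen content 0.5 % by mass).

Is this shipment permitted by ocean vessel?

Yes

The pickling solution has pH 12, which is ≥ 11.5, so it is Category CR (Corrosive).
Burn rate 5 mm/s meets the Category FS criterion (Flammable Solid), so the match heads (bulk) are Category FS.
The pickling solution has pH 13.7, which is ≥ 11.5, so it is Category CR (Corrosive).
Category CR net quantity: 430 mL + (one 11.8 fl oz container = 349.28 mL) = 779.28 mL.
That is within the Category CR ocean vessel limit of 1 L.
Category FS quantity: three 1.43 kg packs = 4.29 kg.
4.29 kg is within the ocean vessel limit of 5 kg for Category FS.
The segregation rule (Category LB with Category OX) does not apply to Category CR with Category FS.
Every hazard category is within its ocean vessel limit and no segregation rule is violated.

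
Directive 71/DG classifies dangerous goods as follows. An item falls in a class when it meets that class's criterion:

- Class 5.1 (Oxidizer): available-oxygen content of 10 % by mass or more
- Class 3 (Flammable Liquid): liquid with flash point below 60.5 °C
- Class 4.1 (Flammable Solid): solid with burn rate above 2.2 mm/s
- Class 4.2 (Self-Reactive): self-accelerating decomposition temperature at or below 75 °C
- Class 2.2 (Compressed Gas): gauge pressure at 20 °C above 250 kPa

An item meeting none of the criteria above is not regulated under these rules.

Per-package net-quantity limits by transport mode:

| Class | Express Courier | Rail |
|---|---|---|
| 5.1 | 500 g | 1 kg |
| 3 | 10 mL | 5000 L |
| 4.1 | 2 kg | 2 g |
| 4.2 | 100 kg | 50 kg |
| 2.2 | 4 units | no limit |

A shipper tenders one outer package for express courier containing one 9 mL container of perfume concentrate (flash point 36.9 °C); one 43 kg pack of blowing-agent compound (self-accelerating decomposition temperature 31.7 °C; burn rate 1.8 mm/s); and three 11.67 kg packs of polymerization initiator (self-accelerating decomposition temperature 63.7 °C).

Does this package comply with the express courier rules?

Yes

The perfume concentrate has flash point 36.9 °C, which is < 60.5 °C, so it is Class 3 (Flammable Liquid).
Self-accelerating decomposition temperature 31.7 °C meets the Class 4.2 criterion (Self-Reactive), so the blowing-agent compound is Class 4.2.
Polymerization initiator: self-accelerating decomposition temperature 63.7 °C ≤ 75 °C → Class 4.2 (Self-Reactive).
Total Class 4.2: 43 kg + (three 11.67 kg packs = 35.01 kg) = 78.01 kg.
78.01 kg ≤ 100 kg (express courier limit, Class 4.2) — within limit.
Class 3 quantity: 9 mL.
9 mL is within the express courier limit of 10 mL for Class 3.
Every hazard class is within its express courier limit and no segregation rule is violated.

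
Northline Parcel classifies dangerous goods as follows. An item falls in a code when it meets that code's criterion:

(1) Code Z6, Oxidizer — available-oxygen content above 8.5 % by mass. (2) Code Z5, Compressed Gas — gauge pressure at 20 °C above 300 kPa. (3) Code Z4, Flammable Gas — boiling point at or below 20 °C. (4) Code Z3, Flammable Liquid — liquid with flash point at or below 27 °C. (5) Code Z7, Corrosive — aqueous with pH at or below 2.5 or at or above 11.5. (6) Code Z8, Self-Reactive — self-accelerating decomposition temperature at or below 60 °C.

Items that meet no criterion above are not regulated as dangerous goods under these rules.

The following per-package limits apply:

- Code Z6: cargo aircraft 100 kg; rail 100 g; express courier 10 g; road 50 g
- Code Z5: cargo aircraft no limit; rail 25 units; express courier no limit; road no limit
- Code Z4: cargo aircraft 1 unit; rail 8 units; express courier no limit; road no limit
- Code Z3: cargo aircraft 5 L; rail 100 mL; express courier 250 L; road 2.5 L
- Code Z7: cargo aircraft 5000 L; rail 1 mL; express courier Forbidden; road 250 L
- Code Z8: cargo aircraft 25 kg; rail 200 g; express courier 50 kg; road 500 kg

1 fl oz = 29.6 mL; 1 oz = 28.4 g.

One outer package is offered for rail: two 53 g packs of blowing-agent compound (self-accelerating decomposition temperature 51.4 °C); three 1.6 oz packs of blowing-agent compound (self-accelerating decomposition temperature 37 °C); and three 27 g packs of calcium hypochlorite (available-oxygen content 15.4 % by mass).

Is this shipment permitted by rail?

No

Blowing-agent compound: self-accelerating decomposition temperature 51.4 °C ≤ 60 °C → Code Z8 (Self-Reactive).
With self-accelerating decomposition temperature 37 °C (≤ 60 °C), the blowing-agent compound falls in Code Z8.
The calcium hypochlorite has available-oxygen content 15.4 % by mass, which is > 8.5 % by mass, so it is Code Z6 (Oxidizer).
Code Z8 net quantity: (two 53 g packs = 106 g) + (three 1.6 oz packs = 136.32 g) = 242.32 g.
242.32 g exceeds the rail limit of 200 g for Code Z8.
Code Z6 quantity: three 27 g packs = 81 g.
That is within the Code Z6 rail limit of 100 g.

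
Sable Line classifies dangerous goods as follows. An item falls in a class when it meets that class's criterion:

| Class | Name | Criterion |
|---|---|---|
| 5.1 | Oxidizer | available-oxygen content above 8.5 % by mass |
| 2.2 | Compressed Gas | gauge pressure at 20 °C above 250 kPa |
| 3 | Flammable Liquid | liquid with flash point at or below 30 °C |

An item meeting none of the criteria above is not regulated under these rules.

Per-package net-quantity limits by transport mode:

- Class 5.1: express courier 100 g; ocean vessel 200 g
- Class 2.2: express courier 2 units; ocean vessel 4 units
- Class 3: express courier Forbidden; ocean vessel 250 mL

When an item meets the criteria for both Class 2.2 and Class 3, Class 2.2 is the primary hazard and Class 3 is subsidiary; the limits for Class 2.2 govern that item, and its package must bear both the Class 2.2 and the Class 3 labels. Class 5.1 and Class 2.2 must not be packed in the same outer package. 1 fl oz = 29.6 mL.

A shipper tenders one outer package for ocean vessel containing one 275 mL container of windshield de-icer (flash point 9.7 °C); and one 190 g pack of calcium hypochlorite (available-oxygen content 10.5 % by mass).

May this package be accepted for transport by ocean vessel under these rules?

Windshield de-icer: flash point 9.7 °C ≤ 30 °C → Class 3 (Flammable Liquid).
Calcium hypochlorite: available-oxygen content 10.5 % by mass > 8.5 % by mass → Class 5.1 (Oxidizer).
Class 3 quantity: 275 mL.
275 mL > 250 mL (ocean vessel limit, Class 3) — over the limit.
Class 5.1 quantity: 190 g.
190 g ≤ 200 g (ocean vessel limit, Class 5.1) — within limit.
The segregation rule (Class 5.1 with Class 2.2) does not apply to Class 3 with Class 5.1.

No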